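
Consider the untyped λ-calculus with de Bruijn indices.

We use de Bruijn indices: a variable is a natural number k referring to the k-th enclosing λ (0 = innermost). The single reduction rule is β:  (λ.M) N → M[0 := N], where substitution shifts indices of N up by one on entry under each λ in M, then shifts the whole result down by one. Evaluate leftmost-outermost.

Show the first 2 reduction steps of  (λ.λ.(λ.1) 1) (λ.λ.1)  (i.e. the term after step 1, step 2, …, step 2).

  start: (λ.λ.(λ.1) 1) (λ.λ.1)
  →1  λ.(λ.1) (λ.λ.1)
  →2  λ.0

Answer: after 2 steps: λ.0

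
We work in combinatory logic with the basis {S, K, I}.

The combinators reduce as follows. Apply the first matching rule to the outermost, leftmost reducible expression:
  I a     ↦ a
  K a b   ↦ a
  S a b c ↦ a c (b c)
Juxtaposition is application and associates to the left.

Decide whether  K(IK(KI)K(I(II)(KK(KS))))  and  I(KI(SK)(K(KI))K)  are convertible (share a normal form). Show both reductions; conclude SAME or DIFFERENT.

Term A:
  start: K(IK(KI)K(I(II)(KK(KS))))
  step 1: K(K(KI)K(I(II)(KK(KS))))
  step 2: K(KI(I(II)(KK(KS))))
  step 3: KI

Term B:
  start: I(KI(SK)(K(KI))K)
  step 1: KI(SK)(K(KI))K
  step 2: I(K(KI))K
  step 3: K(KI)K
  step 4: KI

Answer: SAME — A ⇓ KI, B ⇓ KI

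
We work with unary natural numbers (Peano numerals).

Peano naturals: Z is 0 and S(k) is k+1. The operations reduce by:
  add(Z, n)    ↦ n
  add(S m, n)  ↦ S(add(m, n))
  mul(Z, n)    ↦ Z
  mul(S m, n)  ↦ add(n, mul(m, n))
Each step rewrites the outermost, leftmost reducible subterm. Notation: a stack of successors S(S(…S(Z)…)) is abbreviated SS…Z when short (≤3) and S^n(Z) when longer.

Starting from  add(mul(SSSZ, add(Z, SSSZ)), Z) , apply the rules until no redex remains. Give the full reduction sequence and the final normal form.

  start: add(mul(SSSZ, add(Z, SSSZ)), Z)
  [1] add(add(add(Z, SSSZ), mul(SSZ, add(Z, SSSZ))), Z)
  [2] add(add(SSSZ, mul(SSZ, add(Z, SSSZ))), Z)
  [3] add(S(add(SSZ, mul(SSZ, add(Z, SSSZ)))), Z)
  [4] S(add(add(SSZ, mul(SSZ, add(Z, SSSZ))), Z))
  [5] S(add(S(add(SZ, mul(SSZ, add(Z, SSSZ)))), Z))
  [6] S(S(add(add(SZ, mul(SSZ, add(Z, SSSZ))), Z)))
  [7] S(S(add(S(add(Z, mul(SSZ, add(Z, SSSZ)))), Z)))
  [8] S(S(S(add(add(Z, mul(SSZ, add(Z, SSSZ))), Z))))
  [9] S(S(S(add(mul(SSZ, add(Z, SSSZ)), Z))))
  [10] S(S(S(add(add(add(Z, SSSZ), mul(SZ, add(Z, SSSZ))), Z))))
  [11] S(S(S(add(add(SSSZ, mul(SZ, add(Z, SSSZ))), Z))))
  [12] S(S(S(add(S(add(SSZ, mul(SZ, add(Z, SSSZ)))), Z))))
  [13] S(S(S(S(add(add(SSZ, mul(SZ, add(Z, SSSZ))), Z)))))
  [14] S(S(S(S(add(S(add(SZ, mul(SZ, add(Z, SSSZ)))), Z)))))
  [15] S(S(S(S(S(add(add(SZ, mul(SZ, add(Z, SSSZ))), Z))))))
  [16] S(S(S(S(S(add(S(add(Z, mul(SZ, add(Z, SSSZ)))), Z))))))
  [17] S(S(S(S(S(S(add(add(Z, mul(SZ, add(Z, SSSZ))), Z)))))))
  [18] S(S(S(S(S(S(add(mul(SZ, add(Z, SSSZ)), Z)))))))
  [19] S(S(S(S(S(S(add(add(add(Z, SSSZ), mul(Z, add(Z, SSSZ))), Z)))))))
  [20] S(S(S(S(S(S(add(add(SSSZ, mul(Z, add(Z, SSSZ))), Z)))))))
  [21] S(S(S(S(S(S(add(S(add(SSZ, mul(Z, add(Z, SSSZ)))), Z)))))))
  [22] S(S(S(S(S(S(S(add(add(SSZ, mul(Z, add(Z, SSSZ))), Z))))))))
  [23] S(S(S(S(S(S(S(add(S(add(SZ, mul(Z, add(Z, SSSZ)))), Z))))))))
  [24] S(S(S(S(S(S(S(S(add(add(SZ, mul(Z, add(Z, SSSZ))), Z)))))))))
  [25] S(S(S(S(S(S(S(S(add(S(add(Z, mul(Z, add(Z, SSSZ)))), Z)))))))))
  [26] S(S(S(S(S(S(S(S(S(add(add(Z, mul(Z, add(Z, SSSZ))), Z))))))))))
  [27] S(S(S(S(S(S(S(S(S(add(mul(Z, add(Z, SSSZ)), Z))))))))))
  [28] S(S(S(S(S(S(S(S(S(add(Z, Z))))))))))
  [29] S^9(Z)

Answer: normal form = S^9(Z)  (in 29 steps)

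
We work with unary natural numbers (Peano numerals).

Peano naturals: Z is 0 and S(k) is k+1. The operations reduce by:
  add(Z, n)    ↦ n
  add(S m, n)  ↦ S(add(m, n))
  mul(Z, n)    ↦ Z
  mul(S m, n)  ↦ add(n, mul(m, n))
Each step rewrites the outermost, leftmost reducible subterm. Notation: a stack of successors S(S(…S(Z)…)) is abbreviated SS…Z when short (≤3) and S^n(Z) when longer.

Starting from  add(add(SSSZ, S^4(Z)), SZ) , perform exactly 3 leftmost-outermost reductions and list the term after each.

Answer: after 3 steps: S(add(S(add(SZ, S^4(Z))), SZ))

Derivation:
  start: add(add(SSSZ, S^4(Z)), SZ)
  →1  add(S(add(SSZ, S^4(Z))), SZ)
  →2  S(add(add(SSZ, S^4(Z)), SZ))
  →3  S(add(S(add(SZ, S^4(Z))), SZ))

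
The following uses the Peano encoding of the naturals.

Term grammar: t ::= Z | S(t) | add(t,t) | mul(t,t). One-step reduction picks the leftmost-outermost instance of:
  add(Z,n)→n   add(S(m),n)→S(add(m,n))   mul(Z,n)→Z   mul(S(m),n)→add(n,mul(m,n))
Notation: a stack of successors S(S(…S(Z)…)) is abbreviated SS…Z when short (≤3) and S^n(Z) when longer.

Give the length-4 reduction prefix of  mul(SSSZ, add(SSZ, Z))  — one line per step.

Answer: after 4 steps: S(add(S(add(Z, Z)), mul(SSZ, add(SSZ, Z))))

Reduction:
  start: mul(SSSZ, add(SSZ, Z))
  step 1: add(add(SSZ, Z), mul(SSZ, add(SSZ, Z)))
  step 2: add(S(add(SZ, Z)), mul(SSZ, add(SSZ, Z)))
  step 3: S(add(add(SZ, Z), mul(SSZ, add(SSZ, Z))))
  step 4: S(add(S(add(Z, Z)), mul(SSZ, add(SSZ, Z))))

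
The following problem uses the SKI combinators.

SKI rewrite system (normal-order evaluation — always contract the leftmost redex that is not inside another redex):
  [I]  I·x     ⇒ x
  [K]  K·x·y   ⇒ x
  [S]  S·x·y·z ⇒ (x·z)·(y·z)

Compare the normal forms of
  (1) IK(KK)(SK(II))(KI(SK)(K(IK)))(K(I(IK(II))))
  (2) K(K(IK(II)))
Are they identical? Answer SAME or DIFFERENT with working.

Term A:
  start: IK(KK)(SK(II))(KI(SK)(K(IK)))(K(I(IK(II))))
  [1] K(KK)(SK(II))(KI(SK)(K(IK)))(K(I(IK(II))))
  [2] KK(KI(SK)(K(IK)))(K(I(IK(II))))
  [3] K(K(I(IK(II))))
  [4] K(K(IK(II)))
  [5] K(K(K(II)))
  [6] K(K(KI))

Term B:
  start: K(K(IK(II)))
  [1] K(K(K(II)))
  [2] K(K(KI))

Answer: SAME — A ⇓ K(K(KI)), B ⇓ K(K(KI))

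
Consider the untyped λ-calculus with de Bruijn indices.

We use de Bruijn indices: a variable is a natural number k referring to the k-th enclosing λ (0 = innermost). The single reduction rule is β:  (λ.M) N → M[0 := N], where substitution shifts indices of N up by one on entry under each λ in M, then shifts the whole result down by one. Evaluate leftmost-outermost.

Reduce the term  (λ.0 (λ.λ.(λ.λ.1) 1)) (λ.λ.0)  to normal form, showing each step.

  start: (λ.0 (λ.λ.(λ.λ.1) 1)) (λ.λ.0)
  step 1: (λ.λ.0) (λ.λ.(λ.λ.1) 1)
  step 2: λ.0

Answer: normal form = λ.0  (in 2 steps)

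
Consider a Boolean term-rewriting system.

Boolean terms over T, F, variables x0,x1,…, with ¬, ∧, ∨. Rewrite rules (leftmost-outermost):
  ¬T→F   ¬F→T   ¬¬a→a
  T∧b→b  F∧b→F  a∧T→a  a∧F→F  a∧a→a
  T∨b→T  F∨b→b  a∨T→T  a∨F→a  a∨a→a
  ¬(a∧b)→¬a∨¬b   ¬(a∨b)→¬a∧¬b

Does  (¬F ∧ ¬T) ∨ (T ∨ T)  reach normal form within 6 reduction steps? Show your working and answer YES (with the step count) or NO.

Answer: YES — reaches normal form T in 5 ≤ 6 steps

Reduction:
  start: (¬F ∧ ¬T) ∨ (T ∨ T)
  step 1: (T ∧ ¬T) ∨ (T ∨ T)
  step 2: ¬T ∨ (T ∨ T)
  step 3: F ∨ (T ∨ T)
  step 4: T ∨ T
  step 5: T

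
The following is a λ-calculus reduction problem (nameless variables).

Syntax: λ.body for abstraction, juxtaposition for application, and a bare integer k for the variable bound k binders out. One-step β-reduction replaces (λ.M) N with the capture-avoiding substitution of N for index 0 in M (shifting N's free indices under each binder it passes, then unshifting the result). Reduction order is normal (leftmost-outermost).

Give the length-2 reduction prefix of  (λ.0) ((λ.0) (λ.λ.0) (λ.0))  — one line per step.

  start: (λ.0) ((λ.0) (λ.λ.0) (λ.0))
  →1  (λ.0) (λ.λ.0) (λ.0)
  →2  (λ.λ.0) (λ.0)

Answer: after 2 steps: (λ.λ.0) (λ.0)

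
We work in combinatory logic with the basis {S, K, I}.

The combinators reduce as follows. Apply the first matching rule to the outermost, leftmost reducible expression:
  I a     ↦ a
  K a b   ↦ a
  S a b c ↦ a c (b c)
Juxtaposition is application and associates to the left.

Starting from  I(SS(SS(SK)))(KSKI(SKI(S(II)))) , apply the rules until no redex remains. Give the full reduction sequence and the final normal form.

Answer: normal form = S(SI(SI))(S(SI(SI))(SK(SI(SI))))  (in 15 steps)

Derivation:
  start: I(SS(SS(SK)))(KSKI(SKI(S(II))))
  [1] SS(SS(SK))(KSKI(SKI(S(II))))
  [2] S(KSKI(SKI(S(II))))(SS(SK)(KSKI(SKI(S(II)))))
  [3] S(SI(SKI(S(II))))(SS(SK)(KSKI(SKI(S(II)))))
  [4] S(SI(K(S(II))(I(S(II)))))(SS(SK)(KSKI(SKI(S(II)))))
  [5] S(SI(S(II)))(SS(SK)(KSKI(SKI(S(II)))))
  [6] S(SI(SI))(SS(SK)(KSKI(SKI(S(II)))))
  [7] S(SI(SI))(S(KSKI(SKI(S(II))))(SK(KSKI(SKI(S(II))))))
  [8] S(SI(SI))(S(SI(SKI(S(II))))(SK(KSKI(SKI(S(II))))))
  [9] S(SI(SI))(S(SI(K(S(II))(I(S(II)))))(SK(KSKI(SKI(S(II))))))
  [10] S(SI(SI))(S(SI(S(II)))(SK(KSKI(SKI(S(II))))))
  [11] S(SI(SI))(S(SI(SI))(SK(KSKI(SKI(S(II))))))
  [12] S(SI(SI))(S(SI(SI))(SK(SI(SKI(S(II))))))
  [13] S(SI(SI))(S(SI(SI))(SK(SI(K(S(II))(I(S(II)))))))
  [14] S(SI(SI))(S(SI(SI))(SK(SI(S(II)))))
  [15] S(SI(SI))(S(SI(SI))(SK(SI(SI))))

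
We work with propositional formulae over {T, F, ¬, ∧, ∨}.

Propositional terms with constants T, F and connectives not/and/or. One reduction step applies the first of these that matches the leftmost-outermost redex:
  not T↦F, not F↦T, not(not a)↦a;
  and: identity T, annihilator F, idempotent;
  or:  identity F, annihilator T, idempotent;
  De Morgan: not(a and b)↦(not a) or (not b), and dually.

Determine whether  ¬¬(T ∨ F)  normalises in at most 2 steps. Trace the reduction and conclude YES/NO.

Answer: YES — reaches normal form T in 2 ≤ 2 steps

Working:
  start: ¬¬(T ∨ F)
  [1] T ∨ F
  [2] T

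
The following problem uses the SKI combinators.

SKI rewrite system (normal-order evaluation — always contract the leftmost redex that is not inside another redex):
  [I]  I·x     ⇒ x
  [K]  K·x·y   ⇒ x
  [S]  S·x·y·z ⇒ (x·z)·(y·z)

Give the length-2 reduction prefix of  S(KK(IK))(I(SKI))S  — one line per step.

  start: S(KK(IK))(I(SKI))S
  step 1: KK(IK)S(I(SKI)S)
  step 2: KS(I(SKI)S)

Answer: after 2 steps: KS(I(SKI)S)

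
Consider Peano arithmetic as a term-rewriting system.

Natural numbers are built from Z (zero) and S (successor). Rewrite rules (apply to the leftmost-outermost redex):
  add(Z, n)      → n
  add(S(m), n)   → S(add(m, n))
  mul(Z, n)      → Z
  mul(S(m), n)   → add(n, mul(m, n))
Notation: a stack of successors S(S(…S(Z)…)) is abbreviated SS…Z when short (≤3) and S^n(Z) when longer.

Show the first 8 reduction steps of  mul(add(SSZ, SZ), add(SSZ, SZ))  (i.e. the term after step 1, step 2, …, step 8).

Answer: after 8 steps: S(S(S(add(Z, mul(add(SZ, SZ), add(SSZ, SZ))))))

Derivation:
  start: mul(add(SSZ, SZ), add(SSZ, SZ))
  step 1: mul(S(add(SZ, SZ)), add(SSZ, SZ))
  step 2: add(add(SSZ, SZ), mul(add(SZ, SZ), add(SSZ, SZ)))
  step 3: add(S(add(SZ, SZ)), mul(add(SZ, SZ), add(SSZ, SZ)))
  step 4: S(add(add(SZ, SZ), mul(add(SZ, SZ), add(SSZ, SZ))))
  step 5: S(add(S(add(Z, SZ)), mul(add(SZ, SZ), add(SSZ, SZ))))
  step 6: S(S(add(add(Z, SZ), mul(add(SZ, SZ), add(SSZ, SZ)))))
  step 7: S(S(add(SZ, mul(add(SZ, SZ), add(SSZ, SZ)))))
  step 8: S(S(S(add(Z, mul(add(SZ, SZ), add(SSZ, SZ))))))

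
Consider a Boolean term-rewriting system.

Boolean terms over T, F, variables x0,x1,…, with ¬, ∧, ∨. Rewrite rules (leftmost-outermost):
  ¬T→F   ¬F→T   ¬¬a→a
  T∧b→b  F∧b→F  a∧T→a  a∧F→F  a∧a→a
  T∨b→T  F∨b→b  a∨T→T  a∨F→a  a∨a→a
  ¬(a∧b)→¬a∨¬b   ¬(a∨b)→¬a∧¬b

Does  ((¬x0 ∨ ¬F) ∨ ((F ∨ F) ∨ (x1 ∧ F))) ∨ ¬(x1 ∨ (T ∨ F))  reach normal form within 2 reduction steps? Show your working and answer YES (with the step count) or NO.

Answer: NO — after 2 steps the term is (T ∨ ((F ∨ F) ∨ (x1 ∧ F))) ∨ ¬(x1 ∨ (T ∨ F)), not yet normal

Reduction:
  start: ((¬x0 ∨ ¬F) ∨ ((F ∨ F) ∨ (x1 ∧ F))) ∨ ¬(x1 ∨ (T ∨ F))
  →1  ((¬x0 ∨ T) ∨ ((F ∨ F) ∨ (x1 ∧ F))) ∨ ¬(x1 ∨ (T ∨ F))
  →2  (T ∨ ((F ∨ F) ∨ (x1 ∧ F))) ∨ ¬(x1 ∨ (T ∨ F))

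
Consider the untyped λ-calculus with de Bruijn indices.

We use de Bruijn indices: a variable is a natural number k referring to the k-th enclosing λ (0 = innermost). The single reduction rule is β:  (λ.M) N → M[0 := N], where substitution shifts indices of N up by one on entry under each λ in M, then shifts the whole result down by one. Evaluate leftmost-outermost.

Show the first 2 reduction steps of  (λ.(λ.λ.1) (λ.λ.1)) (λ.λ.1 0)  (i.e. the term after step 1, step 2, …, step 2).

  start: (λ.(λ.λ.1) (λ.λ.1)) (λ.λ.1 0)
  step 1: (λ.λ.1) (λ.λ.1)
  step 2: λ.λ.λ.1

Answer: after 2 steps: λ.λ.λ.1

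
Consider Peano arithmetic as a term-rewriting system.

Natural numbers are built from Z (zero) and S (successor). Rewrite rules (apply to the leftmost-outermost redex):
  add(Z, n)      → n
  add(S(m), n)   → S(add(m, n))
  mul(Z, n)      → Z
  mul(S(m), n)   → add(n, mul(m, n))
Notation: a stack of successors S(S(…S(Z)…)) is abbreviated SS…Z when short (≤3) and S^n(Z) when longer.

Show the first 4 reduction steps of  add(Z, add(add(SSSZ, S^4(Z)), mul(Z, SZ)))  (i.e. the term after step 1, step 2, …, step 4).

  start: add(Z, add(add(SSSZ, S^4(Z)), mul(Z, SZ)))
  [1] add(add(SSSZ, S^4(Z)), mul(Z, SZ))
  [2] add(S(add(SSZ, S^4(Z))), mul(Z, SZ))
  [3] S(add(add(SSZ, S^4(Z)), mul(Z, SZ)))
  [4] S(add(S(add(SZ, S^4(Z))), mul(Z, SZ)))

Answer: after 4 steps: S(add(S(add(SZ, S^4(Z))), mul(Z, SZ)))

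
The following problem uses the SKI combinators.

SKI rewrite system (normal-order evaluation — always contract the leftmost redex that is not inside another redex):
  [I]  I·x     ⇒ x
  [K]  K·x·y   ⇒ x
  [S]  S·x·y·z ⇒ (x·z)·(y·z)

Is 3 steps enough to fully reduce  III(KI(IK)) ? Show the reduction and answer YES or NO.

Answer: NO — after 3 steps the term is KI(IK), not yet normal

Working:
  start: III(KI(IK))
  step 1: II(KI(IK))
  step 2: I(KI(IK))
  step 3: KI(IK)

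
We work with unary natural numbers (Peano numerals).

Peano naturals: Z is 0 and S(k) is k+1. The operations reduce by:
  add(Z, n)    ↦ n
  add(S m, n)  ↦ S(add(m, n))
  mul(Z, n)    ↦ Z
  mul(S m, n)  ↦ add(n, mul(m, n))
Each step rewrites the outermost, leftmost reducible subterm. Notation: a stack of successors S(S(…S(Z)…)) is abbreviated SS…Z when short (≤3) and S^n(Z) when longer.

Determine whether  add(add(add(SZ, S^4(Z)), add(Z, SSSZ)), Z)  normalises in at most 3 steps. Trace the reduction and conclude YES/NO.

Answer: NO — after 3 steps the term is S(add(add(add(Z, S^4(Z)), add(Z, SSSZ)), Z)), not yet normal

Reduction:
  start: add(add(add(SZ, S^4(Z)), add(Z, SSSZ)), Z)
  [1] add(add(S(add(Z, S^4(Z))), add(Z, SSSZ)), Z)
  [2] add(S(add(add(Z, S^4(Z)), add(Z, SSSZ))), Z)
  [3] S(add(add(add(Z, S^4(Z)), add(Z, SSSZ)), Z))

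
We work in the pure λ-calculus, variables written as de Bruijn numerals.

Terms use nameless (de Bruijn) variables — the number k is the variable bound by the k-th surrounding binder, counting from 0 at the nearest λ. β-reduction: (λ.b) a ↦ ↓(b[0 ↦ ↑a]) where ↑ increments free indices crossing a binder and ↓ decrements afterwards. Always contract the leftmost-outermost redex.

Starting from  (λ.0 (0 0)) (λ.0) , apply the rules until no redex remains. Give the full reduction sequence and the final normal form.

Answer: normal form = λ.0  (in 3 steps)

Reduction:
  start: (λ.0 (0 0)) (λ.0)
  [1] (λ.0) ((λ.0) (λ.0))
  [2] (λ.0) (λ.0)
  [3] λ.0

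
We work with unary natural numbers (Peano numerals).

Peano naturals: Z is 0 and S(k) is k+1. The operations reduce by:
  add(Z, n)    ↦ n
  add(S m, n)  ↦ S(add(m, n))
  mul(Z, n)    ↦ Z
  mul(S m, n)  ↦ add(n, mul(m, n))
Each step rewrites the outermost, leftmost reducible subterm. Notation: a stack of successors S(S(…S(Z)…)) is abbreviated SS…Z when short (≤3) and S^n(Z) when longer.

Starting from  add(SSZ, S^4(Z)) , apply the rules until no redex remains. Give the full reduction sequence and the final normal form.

Answer: normal form = S^6(Z)  (in 3 steps)

Reduction:
  start: add(SSZ, S^4(Z))
  step 1: S(add(SZ, S^4(Z)))
  step 2: S(S(add(Z, S^4(Z))))
  step 3: S^6(Z)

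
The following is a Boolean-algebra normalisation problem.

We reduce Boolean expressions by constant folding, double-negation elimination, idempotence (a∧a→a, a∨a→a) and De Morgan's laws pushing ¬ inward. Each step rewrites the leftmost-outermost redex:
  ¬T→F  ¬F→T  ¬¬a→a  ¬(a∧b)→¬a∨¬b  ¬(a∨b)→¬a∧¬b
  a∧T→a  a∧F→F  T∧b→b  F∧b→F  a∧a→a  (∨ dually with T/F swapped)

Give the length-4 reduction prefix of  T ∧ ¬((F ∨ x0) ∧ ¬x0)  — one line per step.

Answer: after 4 steps: (T ∧ ¬x0) ∨ ¬¬x0

Reduction:
  start: T ∧ ¬((F ∨ x0) ∧ ¬x0)
  [1] ¬((F ∨ x0) ∧ ¬x0)
  [2] ¬(F ∨ x0) ∨ ¬¬x0
  [3] (¬F ∧ ¬x0) ∨ ¬¬x0
  [4] (T ∧ ¬x0) ∨ ¬¬x0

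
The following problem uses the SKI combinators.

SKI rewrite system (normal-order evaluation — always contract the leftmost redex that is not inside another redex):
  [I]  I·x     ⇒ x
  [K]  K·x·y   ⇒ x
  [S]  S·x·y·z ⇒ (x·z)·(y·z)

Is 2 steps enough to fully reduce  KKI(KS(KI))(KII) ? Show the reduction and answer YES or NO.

  start: KKI(KS(KI))(KII)
  step 1: K(KS(KI))(KII)
  step 2: KS(KI)

Answer: NO — after 2 steps the term is KS(KI), not yet normal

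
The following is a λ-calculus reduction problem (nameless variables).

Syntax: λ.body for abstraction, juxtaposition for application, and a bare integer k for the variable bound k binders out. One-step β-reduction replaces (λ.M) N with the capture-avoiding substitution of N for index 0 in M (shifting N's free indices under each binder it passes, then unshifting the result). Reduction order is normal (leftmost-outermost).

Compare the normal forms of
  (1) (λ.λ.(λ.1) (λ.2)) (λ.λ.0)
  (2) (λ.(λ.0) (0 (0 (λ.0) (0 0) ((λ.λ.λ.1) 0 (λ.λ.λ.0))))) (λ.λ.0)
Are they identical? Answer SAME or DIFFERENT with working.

Term A:
  start: (λ.λ.(λ.1) (λ.2)) (λ.λ.0)
  step 1: λ.(λ.1) (λ.λ.λ.0)
  step 2: λ.0

Term B:
  start: (λ.(λ.0) (0 (0 (λ.0) (0 0) ((λ.λ.λ.1) 0 (λ.λ.λ.0))))) (λ.λ.0)
  step 1: (λ.0) ((λ.λ.0) ((λ.λ.0) (λ.0) ((λ.λ.0) (λ.λ.0)) ((λ.λ.λ.1) (λ.λ.0) (λ.λ.λ.0))))
  step 2: (λ.λ.0) ((λ.λ.0) (λ.0) ((λ.λ.0) (λ.λ.0)) ((λ.λ.λ.1) (λ.λ.0) (λ.λ.λ.0)))
  step 3: λ.0

Answer: SAME — A ⇓ λ.0, B ⇓ λ.0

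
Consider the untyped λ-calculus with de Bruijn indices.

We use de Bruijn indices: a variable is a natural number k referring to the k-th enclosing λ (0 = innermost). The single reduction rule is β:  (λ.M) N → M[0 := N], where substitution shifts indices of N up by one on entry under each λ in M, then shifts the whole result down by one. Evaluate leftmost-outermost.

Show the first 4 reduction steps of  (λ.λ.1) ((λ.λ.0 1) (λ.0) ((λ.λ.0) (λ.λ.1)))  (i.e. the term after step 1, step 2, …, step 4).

Answer: after 4 steps: λ.(λ.0) (λ.0)

Working:
  start: (λ.λ.1) ((λ.λ.0 1) (λ.0) ((λ.λ.0) (λ.λ.1)))
  →1  λ.(λ.λ.0 1) (λ.0) ((λ.λ.0) (λ.λ.1))
  →2  λ.(λ.0 (λ.0)) ((λ.λ.0) (λ.λ.1))
  →3  λ.(λ.λ.0) (λ.λ.1) (λ.0)
  →4  λ.(λ.0) (λ.0)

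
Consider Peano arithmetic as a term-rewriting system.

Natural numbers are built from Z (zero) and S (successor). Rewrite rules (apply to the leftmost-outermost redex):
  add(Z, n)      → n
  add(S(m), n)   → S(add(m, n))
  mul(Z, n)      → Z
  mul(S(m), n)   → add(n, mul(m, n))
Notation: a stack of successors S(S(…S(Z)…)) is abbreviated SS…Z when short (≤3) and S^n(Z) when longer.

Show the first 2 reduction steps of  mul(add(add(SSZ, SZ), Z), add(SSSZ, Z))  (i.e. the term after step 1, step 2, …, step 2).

Answer: after 2 steps: mul(S(add(add(SZ, SZ), Z)), add(SSSZ, Z))

Working:
  start: mul(add(add(SSZ, SZ), Z), add(SSSZ, Z))
  [1] mul(add(S(add(SZ, SZ)), Z), add(SSSZ, Z))
  [2] mul(S(add(add(SZ, SZ), Z)), add(SSSZ, Z))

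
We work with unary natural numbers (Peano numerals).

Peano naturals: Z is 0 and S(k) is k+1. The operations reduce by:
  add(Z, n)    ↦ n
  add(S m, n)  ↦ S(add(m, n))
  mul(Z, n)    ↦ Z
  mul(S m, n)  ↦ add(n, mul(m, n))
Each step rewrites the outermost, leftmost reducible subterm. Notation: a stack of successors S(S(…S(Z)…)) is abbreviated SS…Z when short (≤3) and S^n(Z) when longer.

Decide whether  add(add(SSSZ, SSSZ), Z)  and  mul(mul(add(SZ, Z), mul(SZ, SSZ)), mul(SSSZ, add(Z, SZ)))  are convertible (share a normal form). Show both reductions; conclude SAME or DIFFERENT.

Term A:
  start: add(add(SSSZ, SSSZ), Z)
  [1] add(S(add(SSZ, SSSZ)), Z)
  [2] S(add(add(SSZ, SSSZ), Z))
  [3] S(add(S(add(SZ, SSSZ)), Z))
  [4] S(S(add(add(SZ, SSSZ), Z)))
  [5] S(S(add(S(add(Z, SSSZ)), Z)))
  [6] S(S(S(add(add(Z, SSSZ), Z))))
  [7] S(S(S(add(SSSZ, Z))))
  [8] S(S(S(S(add(SSZ, Z)))))
  [9] S(S(S(S(S(add(SZ, Z))))))
  [10] S(S(S(S(S(S(add(Z, Z)))))))
  [11] S^6(Z)

Term B:
  start: mul(mul(add(SZ, Z), mul(SZ, SSZ)), mul(SSSZ, add(Z, SZ)))
  [1] mul(mul(S(add(Z, Z)), mul(SZ, SSZ)), mul(SSSZ, add(Z, SZ)))
  [2] mul(add(mul(SZ, SSZ), mul(add(Z, Z), mul(SZ, SSZ))), mul(SSSZ, add(Z, SZ)))
  [3] mul(add(add(SSZ, mul(Z, SSZ)), mul(add(Z, Z), mul(SZ, SSZ))), mul(SSSZ, add(Z, SZ)))
  [4] mul(add(S(add(SZ, mul(Z, SSZ))), mul(add(Z, Z), mul(SZ, SSZ))), mul(SSSZ, add(Z, SZ)))
  [5] mul(S(add(add(SZ, mul(Z, SSZ)), mul(add(Z, Z), mul(SZ, SSZ)))), mul(SSSZ, add(Z, SZ)))
  [6] add(mul(SSSZ, add(Z, SZ)), mul(add(add(SZ, mul(Z, SSZ)), mul(add(Z, Z), mul(SZ, SSZ))), mul(SSSZ, add(Z, SZ))))
  [7] add(add(add(Z, SZ), mul(SSZ, add(Z, SZ))), mul(add(add(SZ, mul(Z, SSZ)), mul(add(Z, Z), mul(SZ, SSZ))), mul(SSSZ, add(Z, SZ))))
  [8] add(add(SZ, mul(SSZ, add(Z, SZ))), mul(add(add(SZ, mul(Z, SSZ)), mul(add(Z, Z), mul(SZ, SSZ))), mul(SSSZ, add(Z, SZ))))
  [9] add(S(add(Z, mul(SSZ, add(Z, SZ)))), mul(add(add(SZ, mul(Z, SSZ)), mul(add(Z, Z), mul(SZ, SSZ))), mul(SSSZ, add(Z, SZ))))
  [10] S(add(add(Z, mul(SSZ, add(Z, SZ))), mul(add(add(SZ, mul(Z, SSZ)), mul(add(Z, Z), mul(SZ, SSZ))), mul(SSSZ, add(Z, SZ)))))
  [11] S(add(mul(SSZ, add(Z, SZ)), mul(add(add(SZ, mul(Z, SSZ)), mul(add(Z, Z), mul(SZ, SSZ))), mul(SSSZ, add(Z, SZ)))))
  [12] S(add(add(add(Z, SZ), mul(SZ, add(Z, SZ))), mul(add(add(SZ, mul(Z, SSZ)), mul(add(Z, Z), mul(SZ, SSZ))), mul(SSSZ, add(Z, SZ)))))
  [13] S(add(add(SZ, mul(SZ, add(Z, SZ))), mul(add(add(SZ, mul(Z, SSZ)), mul(add(Z, Z), mul(SZ, SSZ))), mul(SSSZ, add(Z, SZ)))))
  [14] S(add(S(add(Z, mul(SZ, add(Z, SZ)))), mul(add(add(SZ, mul(Z, SSZ)), mul(add(Z, Z), mul(SZ, SSZ))), mul(SSSZ, add(Z, SZ)))))
  [15] S(S(add(add(Z, mul(SZ, add(Z, SZ))), mul(add(add(SZ, mul(Z, SSZ)), mul(add(Z, Z), mul(SZ, SSZ))), mul(SSSZ, add(Z, SZ))))))
  [16] S(S(add(mul(SZ, add(Z, SZ)), mul(add(add(SZ, mul(Z, SSZ)), mul(add(Z, Z), mul(SZ, SSZ))), mul(SSSZ, add(Z, SZ))))))
  [17] S(S(add(add(add(Z, SZ), mul(Z, add(Z, SZ))), mul(add(add(SZ, mul(Z, SSZ)), mul(add(Z, Z), mul(SZ, SSZ))), mul(SSSZ, add(Z, SZ))))))
  [18] S(S(add(add(SZ, mul(Z, add(Z, SZ))), mul(add(add(SZ, mul(Z, SSZ)), mul(add(Z, Z), mul(SZ, SSZ))), mul(SSSZ, add(Z, SZ))))))
  [19] S(S(add(S(add(Z, mul(Z, add(Z, SZ)))), mul(add(add(SZ, mul(Z, SSZ)), mul(add(Z, Z), mul(SZ, SSZ))), mul(SSSZ, add(Z, SZ))))))
  [20] S(S(S(add(add(Z, mul(Z, add(Z, SZ))), mul(add(add(SZ, mul(Z, SSZ)), mul(add(Z, Z), mul(SZ, SSZ))), mul(SSSZ, add(Z, SZ)))))))
  [21] S(S(S(add(mul(Z, add(Z, SZ)), mul(add(add(SZ, mul(Z, SSZ)), mul(add(Z, Z), mul(SZ, SSZ))), mul(SSSZ, add(Z, SZ)))))))
  [22] S(S(S(add(Z, mul(add(add(SZ, mul(Z, SSZ)), mul(add(Z, Z), mul(SZ, SSZ))), mul(SSSZ, add(Z, SZ)))))))
  [23] S(S(S(mul(add(add(SZ, mul(Z, SSZ)), mul(add(Z, Z), mul(SZ, SSZ))), mul(SSSZ, add(Z, SZ))))))
  [24] S(S(S(mul(add(S(add(Z, mul(Z, SSZ))), mul(add(Z, Z), mul(SZ, SSZ))), mul(SSSZ, add(Z, SZ))))))
  [25] S(S(S(mul(S(add(add(Z, mul(Z, SSZ)), mul(add(Z, Z), mul(SZ, SSZ)))), mul(SSSZ, add(Z, SZ))))))
  [26] S(S(S(add(mul(SSSZ, add(Z, SZ)), mul(add(add(Z, mul(Z, SSZ)), mul(add(Z, Z), mul(SZ, SSZ))), mul(SSSZ, add(Z, SZ)))))))
  [27] S(S(S(add(add(add(Z, SZ), mul(SSZ, add(Z, SZ))), mul(add(add(Z, mul(Z, SSZ)), mul(add(Z, Z), mul(SZ, SSZ))), mul(SSSZ, add(Z, SZ)))))))
  [28] S(S(S(add(add(SZ, mul(SSZ, add(Z, SZ))), mul(add(add(Z, mul(Z, SSZ)), mul(add(Z, Z), mul(SZ, SSZ))), mul(SSSZ, add(Z, SZ)))))))
  [29] S(S(S(add(S(add(Z, mul(SSZ, add(Z, SZ)))), mul(add(add(Z, mul(Z, SSZ)), mul(add(Z, Z), mul(SZ, SSZ))), mul(SSSZ, add(Z, SZ)))))))
  [30] S(S(S(S(add(add(Z, mul(SSZ, add(Z, SZ))), mul(add(add(Z, mul(Z, SSZ)), mul(add(Z, Z), mul(SZ, SSZ))), mul(SSSZ, add(Z, SZ))))))))
  [31] S(S(S(S(add(mul(SSZ, add(Z, SZ)), mul(add(add(Z, mul(Z, SSZ)), mul(add(Z, Z), mul(SZ, SSZ))), mul(SSSZ, add(Z, SZ))))))))
  [32] S(S(S(S(add(add(add(Z, SZ), mul(SZ, add(Z, SZ))), mul(add(add(Z, mul(Z, SSZ)), mul(add(Z, Z), mul(SZ, SSZ))), mul(SSSZ, add(Z, SZ))))))))
  [33] S(S(S(S(add(add(SZ, mul(SZ, add(Z, SZ))), mul(add(add(Z, mul(Z, SSZ)), mul(add(Z, Z), mul(SZ, SSZ))), mul(SSSZ, add(Z, SZ))))))))
  [34] S(S(S(S(add(S(add(Z, mul(SZ, add(Z, SZ)))), mul(add(add(Z, mul(Z, SSZ)), mul(add(Z, Z), mul(SZ, SSZ))), mul(SSSZ, add(Z, SZ))))))))
  [35] S(S(S(S(S(add(add(Z, mul(SZ, add(Z, SZ))), mul(add(add(Z, mul(Z, SSZ)), mul(add(Z, Z), mul(SZ, SSZ))), mul(SSSZ, add(Z, SZ)))))))))
  [36] S(S(S(S(S(add(mul(SZ, add(Z, SZ)), mul(add(add(Z, mul(Z, SSZ)), mul(add(Z, Z), mul(SZ, SSZ))), mul(SSSZ, add(Z, SZ)))))))))
  [37] S(S(S(S(S(add(add(add(Z, SZ), mul(Z, add(Z, SZ))), mul(add(add(Z, mul(Z, SSZ)), mul(add(Z, Z), mul(SZ, SSZ))), mul(SSSZ, add(Z, SZ)))))))))
  [38] S(S(S(S(S(add(add(SZ, mul(Z, add(Z, SZ))), mul(add(add(Z, mul(Z, SSZ)), mul(add(Z, Z), mul(SZ, SSZ))), mul(SSSZ, add(Z, SZ)))))))))
  [39] S(S(S(S(S(add(S(add(Z, mul(Z, add(Z, SZ)))), mul(add(add(Z, mul(Z, SSZ)), mul(add(Z, Z), mul(SZ, SSZ))), mul(SSSZ, add(Z, SZ)))))))))
  [40] S(S(S(S(S(S(add(add(Z, mul(Z, add(Z, SZ))), mul(add(add(Z, mul(Z, SSZ)), mul(add(Z, Z), mul(SZ, SSZ))), mul(SSSZ, add(Z, SZ))))))))))
  [41] S(S(S(S(S(S(add(mul(Z, add(Z, SZ)), mul(add(add(Z, mul(Z, SSZ)), mul(add(Z, Z), mul(SZ, SSZ))), mul(SSSZ, add(Z, SZ))))))))))
  [42] S(S(S(S(S(S(add(Z, mul(add(add(Z, mul(Z, SSZ)), mul(add(Z, Z), mul(SZ, SSZ))), mul(SSSZ, add(Z, SZ))))))))))
  [43] S(S(S(S(S(S(mul(add(add(Z, mul(Z, SSZ)), mul(add(Z, Z), mul(SZ, SSZ))), mul(SSSZ, add(Z, SZ)))))))))
  [44] S(S(S(S(S(S(mul(add(mul(Z, SSZ), mul(add(Z, Z), mul(SZ, SSZ))), mul(SSSZ, add(Z, SZ)))))))))
  [45] S(S(S(S(S(S(mul(add(Z, mul(add(Z, Z), mul(SZ, SSZ))), mul(SSSZ, add(Z, SZ)))))))))
  [46] S(S(S(S(S(S(mul(mul(add(Z, Z), mul(SZ, SSZ)), mul(SSSZ, add(Z, SZ)))))))))
  [47] S(S(S(S(S(S(mul(mul(Z, mul(SZ, SSZ)), mul(SSSZ, add(Z, SZ)))))))))
  [48] S(S(S(S(S(S(mul(Z, mul(SSSZ, add(Z, SZ)))))))))
  [49] S^6(Z)

Answer: SAME — A ⇓ S^6(Z), B ⇓ S^6(Z)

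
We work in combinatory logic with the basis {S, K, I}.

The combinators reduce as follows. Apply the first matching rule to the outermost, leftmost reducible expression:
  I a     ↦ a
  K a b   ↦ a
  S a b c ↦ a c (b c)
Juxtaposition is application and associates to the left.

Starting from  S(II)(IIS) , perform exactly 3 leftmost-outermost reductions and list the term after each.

  start: S(II)(IIS)
  →1  SI(IIS)
  →2  SI(IS)
  →3  SIS

Answer: after 3 steps: SIS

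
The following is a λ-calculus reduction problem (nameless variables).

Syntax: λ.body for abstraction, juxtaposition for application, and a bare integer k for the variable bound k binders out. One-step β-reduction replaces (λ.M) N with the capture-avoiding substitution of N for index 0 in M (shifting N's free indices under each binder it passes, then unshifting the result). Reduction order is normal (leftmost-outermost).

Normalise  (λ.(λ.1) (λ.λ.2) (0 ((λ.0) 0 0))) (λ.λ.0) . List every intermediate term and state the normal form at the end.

Answer: normal form = λ.0  (in 3 steps)

Reduction:
  start: (λ.(λ.1) (λ.λ.2) (0 ((λ.0) 0 0))) (λ.λ.0)
  step 1: (λ.λ.λ.0) (λ.λ.λ.λ.0) ((λ.λ.0) ((λ.0) (λ.λ.0) (λ.λ.0)))
  step 2: (λ.λ.0) ((λ.λ.0) ((λ.0) (λ.λ.0) (λ.λ.0)))
  step 3: λ.0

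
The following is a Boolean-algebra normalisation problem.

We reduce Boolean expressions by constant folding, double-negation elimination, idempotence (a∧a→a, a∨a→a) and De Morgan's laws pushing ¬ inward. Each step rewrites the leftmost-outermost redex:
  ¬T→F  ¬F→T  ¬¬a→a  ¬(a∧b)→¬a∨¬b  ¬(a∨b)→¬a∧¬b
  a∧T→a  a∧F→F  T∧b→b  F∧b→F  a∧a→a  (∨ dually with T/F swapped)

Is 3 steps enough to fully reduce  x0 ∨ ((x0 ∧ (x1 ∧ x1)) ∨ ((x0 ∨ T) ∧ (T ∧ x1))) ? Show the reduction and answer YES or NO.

Answer: NO — after 3 steps the term is x0 ∨ ((x0 ∧ x1) ∨ (T ∧ x1)), not yet normal

Working:
  start: x0 ∨ ((x0 ∧ (x1 ∧ x1)) ∨ ((x0 ∨ T) ∧ (T ∧ x1)))
  [1] x0 ∨ ((x0 ∧ x1) ∨ ((x0 ∨ T) ∧ (T ∧ x1)))
  [2] x0 ∨ ((x0 ∧ x1) ∨ (T ∧ (T ∧ x1)))
  [3] x0 ∨ ((x0 ∧ x1) ∨ (T ∧ x1))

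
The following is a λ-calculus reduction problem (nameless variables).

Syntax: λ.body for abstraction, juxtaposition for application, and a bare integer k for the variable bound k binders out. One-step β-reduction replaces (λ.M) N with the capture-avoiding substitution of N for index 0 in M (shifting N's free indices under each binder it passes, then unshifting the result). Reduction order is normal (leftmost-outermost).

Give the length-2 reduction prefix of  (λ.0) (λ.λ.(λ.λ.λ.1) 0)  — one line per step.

  start: (λ.0) (λ.λ.(λ.λ.λ.1) 0)
  [1] λ.λ.(λ.λ.λ.1) 0
  [2] λ.λ.λ.λ.1

Answer: after 2 steps: λ.λ.λ.λ.1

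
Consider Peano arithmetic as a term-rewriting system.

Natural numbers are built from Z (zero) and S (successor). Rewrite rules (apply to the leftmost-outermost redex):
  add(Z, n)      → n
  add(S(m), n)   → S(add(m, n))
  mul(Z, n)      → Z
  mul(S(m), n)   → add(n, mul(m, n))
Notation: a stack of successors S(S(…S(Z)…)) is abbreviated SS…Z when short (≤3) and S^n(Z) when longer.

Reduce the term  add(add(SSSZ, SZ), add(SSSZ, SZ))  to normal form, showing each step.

Answer: normal form = S^8(Z)  (in 13 steps)

Derivation:
  start: add(add(SSSZ, SZ), add(SSSZ, SZ))
  step 1: add(S(add(SSZ, SZ)), add(SSSZ, SZ))
  step 2: S(add(add(SSZ, SZ), add(SSSZ, SZ)))
  step 3: S(add(S(add(SZ, SZ)), add(SSSZ, SZ)))
  step 4: S(S(add(add(SZ, SZ), add(SSSZ, SZ))))
  step 5: S(S(add(S(add(Z, SZ)), add(SSSZ, SZ))))
  step 6: S(S(S(add(add(Z, SZ), add(SSSZ, SZ)))))
  step 7: S(S(S(add(SZ, add(SSSZ, SZ)))))
  step 8: S(S(S(S(add(Z, add(SSSZ, SZ))))))
  step 9: S(S(S(S(add(SSSZ, SZ)))))
  step 10: S(S(S(S(S(add(SSZ, SZ))))))
  step 11: S(S(S(S(S(S(add(SZ, SZ)))))))
  step 12: S(S(S(S(S(S(S(add(Z, SZ))))))))
  step 13: S^8(Z)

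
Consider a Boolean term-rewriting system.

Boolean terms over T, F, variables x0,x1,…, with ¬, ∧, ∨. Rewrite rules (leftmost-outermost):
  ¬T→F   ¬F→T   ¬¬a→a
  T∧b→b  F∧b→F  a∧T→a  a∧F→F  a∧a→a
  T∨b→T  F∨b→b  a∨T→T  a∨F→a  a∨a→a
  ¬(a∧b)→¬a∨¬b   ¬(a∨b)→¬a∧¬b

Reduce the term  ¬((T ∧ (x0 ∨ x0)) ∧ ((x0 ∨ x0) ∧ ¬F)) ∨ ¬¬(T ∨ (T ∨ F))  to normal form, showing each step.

  start: ¬((T ∧ (x0 ∨ x0)) ∧ ((x0 ∨ x0) ∧ ¬F)) ∨ ¬¬(T ∨ (T ∨ F))
  →1  (¬(T ∧ (x0 ∨ x0)) ∨ ¬((x0 ∨ x0) ∧ ¬F)) ∨ ¬¬(T ∨ (T ∨ F))
  →2  ((¬T ∨ ¬(x0 ∨ x0)) ∨ ¬((x0 ∨ x0) ∧ ¬F)) ∨ ¬¬(T ∨ (T ∨ F))
  →3  ((F ∨ ¬(x0 ∨ x0)) ∨ ¬((x0 ∨ x0) ∧ ¬F)) ∨ ¬¬(T ∨ (T ∨ F))
  →4  (¬(x0 ∨ x0) ∨ ¬((x0 ∨ x0) ∧ ¬F)) ∨ ¬¬(T ∨ (T ∨ F))
  →5  ((¬x0 ∧ ¬x0) ∨ ¬((x0 ∨ x0) ∧ ¬F)) ∨ ¬¬(T ∨ (T ∨ F))
  →6  (¬x0 ∨ ¬((x0 ∨ x0) ∧ ¬F)) ∨ ¬¬(T ∨ (T ∨ F))
  →7  (¬x0 ∨ (¬(x0 ∨ x0) ∨ ¬¬F)) ∨ ¬¬(T ∨ (T ∨ F))
  →8  (¬x0 ∨ ((¬x0 ∧ ¬x0) ∨ ¬¬F)) ∨ ¬¬(T ∨ (T ∨ F))
  →9  (¬x0 ∨ (¬x0 ∨ ¬¬F)) ∨ ¬¬(T ∨ (T ∨ F))
  →10  (¬x0 ∨ (¬x0 ∨ F)) ∨ ¬¬(T ∨ (T ∨ F))
  →11  (¬x0 ∨ ¬x0) ∨ ¬¬(T ∨ (T ∨ F))
  →12  ¬x0 ∨ ¬¬(T ∨ (T ∨ F))
  →13  ¬x0 ∨ (T ∨ (T ∨ F))
  →14  ¬x0 ∨ T
  →15  T

Answer: normal form = T  (in 15 steps)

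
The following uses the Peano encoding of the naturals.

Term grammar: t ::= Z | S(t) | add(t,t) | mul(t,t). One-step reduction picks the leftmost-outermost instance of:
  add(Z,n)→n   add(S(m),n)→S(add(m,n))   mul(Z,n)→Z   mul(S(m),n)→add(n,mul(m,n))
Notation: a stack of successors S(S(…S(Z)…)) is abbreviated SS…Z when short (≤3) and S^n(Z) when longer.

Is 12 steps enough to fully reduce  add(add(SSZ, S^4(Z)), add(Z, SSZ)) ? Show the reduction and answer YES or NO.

Answer: YES — reaches normal form S^8(Z) in 11 ≤ 12 steps

Working:
  start: add(add(SSZ, S^4(Z)), add(Z, SSZ))
  step 1: add(S(add(SZ, S^4(Z))), add(Z, SSZ))
  step 2: S(add(add(SZ, S^4(Z)), add(Z, SSZ)))
  step 3: S(add(S(add(Z, S^4(Z))), add(Z, SSZ)))
  step 4: S(S(add(add(Z, S^4(Z)), add(Z, SSZ))))
  step 5: S(S(add(S^4(Z), add(Z, SSZ))))
  step 6: S(S(S(add(SSSZ, add(Z, SSZ)))))
  step 7: S(S(S(S(add(SSZ, add(Z, SSZ))))))
  step 8: S(S(S(S(S(add(SZ, add(Z, SSZ)))))))
  step 9: S(S(S(S(S(S(add(Z, add(Z, SSZ))))))))
  step 10: S(S(S(S(S(S(add(Z, SSZ)))))))
  step 11: S^8(Z)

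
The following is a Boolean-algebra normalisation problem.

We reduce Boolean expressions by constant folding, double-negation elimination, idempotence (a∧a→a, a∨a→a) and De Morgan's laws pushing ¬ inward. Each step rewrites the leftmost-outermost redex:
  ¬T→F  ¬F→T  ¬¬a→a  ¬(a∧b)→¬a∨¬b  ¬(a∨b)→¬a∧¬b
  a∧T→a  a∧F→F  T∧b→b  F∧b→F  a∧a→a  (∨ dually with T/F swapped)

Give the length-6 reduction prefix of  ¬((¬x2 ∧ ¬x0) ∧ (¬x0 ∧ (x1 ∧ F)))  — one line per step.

Answer: after 6 steps: (x2 ∨ x0) ∨ (x0 ∨ ¬(x1 ∧ F))

Working:
  start: ¬((¬x2 ∧ ¬x0) ∧ (¬x0 ∧ (x1 ∧ F)))
  step 1: ¬(¬x2 ∧ ¬x0) ∨ ¬(¬x0 ∧ (x1 ∧ F))
  step 2: (¬¬x2 ∨ ¬¬x0) ∨ ¬(¬x0 ∧ (x1 ∧ F))
  step 3: (x2 ∨ ¬¬x0) ∨ ¬(¬x0 ∧ (x1 ∧ F))
  step 4: (x2 ∨ x0) ∨ ¬(¬x0 ∧ (x1 ∧ F))
  step 5: (x2 ∨ x0) ∨ (¬¬x0 ∨ ¬(x1 ∧ F))
  step 6: (x2 ∨ x0) ∨ (x0 ∨ ¬(x1 ∧ F))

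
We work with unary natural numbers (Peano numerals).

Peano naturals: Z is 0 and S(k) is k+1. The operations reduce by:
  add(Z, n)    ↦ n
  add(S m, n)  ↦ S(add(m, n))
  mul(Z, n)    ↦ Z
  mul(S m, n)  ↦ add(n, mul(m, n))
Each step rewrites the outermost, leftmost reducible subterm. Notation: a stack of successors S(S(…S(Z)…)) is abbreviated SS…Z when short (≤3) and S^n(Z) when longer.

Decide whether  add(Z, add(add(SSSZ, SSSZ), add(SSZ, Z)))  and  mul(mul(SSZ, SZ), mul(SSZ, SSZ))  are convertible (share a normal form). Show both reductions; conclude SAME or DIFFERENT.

Answer: SAME — A ⇓ S^8(Z), B ⇓ S^8(Z)

Derivation:
Term A:
  start: add(Z, add(add(SSSZ, SSSZ), add(SSZ, Z)))
  →1  add(add(SSSZ, SSSZ), add(SSZ, Z))
  →2  add(S(add(SSZ, SSSZ)), add(SSZ, Z))
  →3  S(add(add(SSZ, SSSZ), add(SSZ, Z)))
  →4  S(add(S(add(SZ, SSSZ)), add(SSZ, Z)))
  →5  S(S(add(add(SZ, SSSZ), add(SSZ, Z))))
  →6  S(S(add(S(add(Z, SSSZ)), add(SSZ, Z))))
  →7  S(S(S(add(add(Z, SSSZ), add(SSZ, Z)))))
  →8  S(S(S(add(SSSZ, add(SSZ, Z)))))
  →9  S(S(S(S(add(SSZ, add(SSZ, Z))))))
  →10  S(S(S(S(S(add(SZ, add(SSZ, Z)))))))
  →11  S(S(S(S(S(S(add(Z, add(SSZ, Z))))))))
  →12  S(S(S(S(S(S(add(SSZ, Z)))))))
  →13  S(S(S(S(S(S(S(add(SZ, Z))))))))
  →14  S(S(S(S(S(S(S(S(add(Z, Z)))))))))
  →15  S^8(Z)

Term B:
  start: mul(mul(SSZ, SZ), mul(SSZ, SSZ))
  →1  mul(add(SZ, mul(SZ, SZ)), mul(SSZ, SSZ))
  →2  mul(S(add(Z, mul(SZ, SZ))), mul(SSZ, SSZ))
  →3  add(mul(SSZ, SSZ), mul(add(Z, mul(SZ, SZ)), mul(SSZ, SSZ)))
  →4  add(add(SSZ, mul(SZ, SSZ)), mul(add(Z, mul(SZ, SZ)), mul(SSZ, SSZ)))
  →5  add(S(add(SZ, mul(SZ, SSZ))), mul(add(Z, mul(SZ, SZ)), mul(SSZ, SSZ)))
  →6  S(add(add(SZ, mul(SZ, SSZ)), mul(add(Z, mul(SZ, SZ)), mul(SSZ, SSZ))))
  →7  S(add(S(add(Z, mul(SZ, SSZ))), mul(add(Z, mul(SZ, SZ)), mul(SSZ, SSZ))))
  →8  S(S(add(add(Z, mul(SZ, SSZ)), mul(add(Z, mul(SZ, SZ)), mul(SSZ, SSZ)))))
  →9  S(S(add(mul(SZ, SSZ), mul(add(Z, mul(SZ, SZ)), mul(SSZ, SSZ)))))
  →10  S(S(add(add(SSZ, mul(Z, SSZ)), mul(add(Z, mul(SZ, SZ)), mul(SSZ, SSZ)))))
  →11  S(S(add(S(add(SZ, mul(Z, SSZ))), mul(add(Z, mul(SZ, SZ)), mul(SSZ, SSZ)))))
  →12  S(S(S(add(add(SZ, mul(Z, SSZ)), mul(add(Z, mul(SZ, SZ)), mul(SSZ, SSZ))))))
  →13  S(S(S(add(S(add(Z, mul(Z, SSZ))), mul(add(Z, mul(SZ, SZ)), mul(SSZ, SSZ))))))
  →14  S(S(S(S(add(add(Z, mul(Z, SSZ)), mul(add(Z, mul(SZ, SZ)), mul(SSZ, SSZ)))))))
  →15  S(S(S(S(add(mul(Z, SSZ), mul(add(Z, mul(SZ, SZ)), mul(SSZ, SSZ)))))))
  →16  S(S(S(S(add(Z, mul(add(Z, mul(SZ, SZ)), mul(SSZ, SSZ)))))))
  →17  S(S(S(S(mul(add(Z, mul(SZ, SZ)), mul(SSZ, SSZ))))))
  →18  S(S(S(S(mul(mul(SZ, SZ), mul(SSZ, SSZ))))))
  →19  S(S(S(S(mul(add(SZ, mul(Z, SZ)), mul(SSZ, SSZ))))))
  →20  S(S(S(S(mul(S(add(Z, mul(Z, SZ))), mul(SSZ, SSZ))))))
  →21  S(S(S(S(add(mul(SSZ, SSZ), mul(add(Z, mul(Z, SZ)), mul(SSZ, SSZ)))))))
  →22  S(S(S(S(add(add(SSZ, mul(SZ, SSZ)), mul(add(Z, mul(Z, SZ)), mul(SSZ, SSZ)))))))
  →23  S(S(S(S(add(S(add(SZ, mul(SZ, SSZ))), mul(add(Z, mul(Z, SZ)), mul(SSZ, SSZ)))))))
  →24  S(S(S(S(S(add(add(SZ, mul(SZ, SSZ)), mul(add(Z, mul(Z, SZ)), mul(SSZ, SSZ))))))))
  →25  S(S(S(S(S(add(S(add(Z, mul(SZ, SSZ))), mul(add(Z, mul(Z, SZ)), mul(SSZ, SSZ))))))))
  →26  S(S(S(S(S(S(add(add(Z, mul(SZ, SSZ)), mul(add(Z, mul(Z, SZ)), mul(SSZ, SSZ)))))))))
  →27  S(S(S(S(S(S(add(mul(SZ, SSZ), mul(add(Z, mul(Z, SZ)), mul(SSZ, SSZ)))))))))
  →28  S(S(S(S(S(S(add(add(SSZ, mul(Z, SSZ)), mul(add(Z, mul(Z, SZ)), mul(SSZ, SSZ)))))))))
  →29  S(S(S(S(S(S(add(S(add(SZ, mul(Z, SSZ))), mul(add(Z, mul(Z, SZ)), mul(SSZ, SSZ)))))))))
  →30  S(S(S(S(S(S(S(add(add(SZ, mul(Z, SSZ)), mul(add(Z, mul(Z, SZ)), mul(SSZ, SSZ))))))))))
  →31  S(S(S(S(S(S(S(add(S(add(Z, mul(Z, SSZ))), mul(add(Z, mul(Z, SZ)), mul(SSZ, SSZ))))))))))
  →32  S(S(S(S(S(S(S(S(add(add(Z, mul(Z, SSZ)), mul(add(Z, mul(Z, SZ)), mul(SSZ, SSZ)))))))))))
  →33  S(S(S(S(S(S(S(S(add(mul(Z, SSZ), mul(add(Z, mul(Z, SZ)), mul(SSZ, SSZ)))))))))))
  →34  S(S(S(S(S(S(S(S(add(Z, mul(add(Z, mul(Z, SZ)), mul(SSZ, SSZ)))))))))))
  →35  S(S(S(S(S(S(S(S(mul(add(Z, mul(Z, SZ)), mul(SSZ, SSZ))))))))))
  →36  S(S(S(S(S(S(S(S(mul(mul(Z, SZ), mul(SSZ, SSZ))))))))))
  →37  S(S(S(S(S(S(S(S(mul(Z, mul(SSZ, SSZ))))))))))
  →38  S^8(Z)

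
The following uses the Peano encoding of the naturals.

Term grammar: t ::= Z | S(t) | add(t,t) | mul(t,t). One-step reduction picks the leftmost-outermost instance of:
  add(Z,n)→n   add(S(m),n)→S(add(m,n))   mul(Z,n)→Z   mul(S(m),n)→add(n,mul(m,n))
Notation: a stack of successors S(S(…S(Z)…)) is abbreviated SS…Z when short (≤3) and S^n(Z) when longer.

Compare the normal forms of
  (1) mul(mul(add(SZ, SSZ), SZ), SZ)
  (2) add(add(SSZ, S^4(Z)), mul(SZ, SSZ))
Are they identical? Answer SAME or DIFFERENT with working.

Term A:
  start: mul(mul(add(SZ, SSZ), SZ), SZ)
  →1  mul(mul(S(add(Z, SSZ)), SZ), SZ)
  →2  mul(add(SZ, mul(add(Z, SSZ), SZ)), SZ)
  →3  mul(S(add(Z, mul(add(Z, SSZ), SZ))), SZ)
  →4  add(SZ, mul(add(Z, mul(add(Z, SSZ), SZ)), SZ))
  →5  S(add(Z, mul(add(Z, mul(add(Z, SSZ), SZ)), SZ)))
  →6  S(mul(add(Z, mul(add(Z, SSZ), SZ)), SZ))
  →7  S(mul(mul(add(Z, SSZ), SZ), SZ))
  →8  S(mul(mul(SSZ, SZ), SZ))
  →9  S(mul(add(SZ, mul(SZ, SZ)), SZ))
  →10  S(mul(S(add(Z, mul(SZ, SZ))), SZ))
  →11  S(add(SZ, mul(add(Z, mul(SZ, SZ)), SZ)))
  →12  S(S(add(Z, mul(add(Z, mul(SZ, SZ)), SZ))))
  →13  S(S(mul(add(Z, mul(SZ, SZ)), SZ)))
  →14  S(S(mul(mul(SZ, SZ), SZ)))
  →15  S(S(mul(add(SZ, mul(Z, SZ)), SZ)))
  →16  S(S(mul(S(add(Z, mul(Z, SZ))), SZ)))
  →17  S(S(add(SZ, mul(add(Z, mul(Z, SZ)), SZ))))
  →18  S(S(S(add(Z, mul(add(Z, mul(Z, SZ)), SZ)))))
  →19  S(S(S(mul(add(Z, mul(Z, SZ)), SZ))))
  →20  S(S(S(mul(mul(Z, SZ), SZ))))
  →21  S(S(S(mul(Z, SZ))))
  →22  SSSZ

Term B:
  start: add(add(SSZ, S^4(Z)), mul(SZ, SSZ))
  →1  add(S(add(SZ, S^4(Z))), mul(SZ, SSZ))
  →2  S(add(add(SZ, S^4(Z)), mul(SZ, SSZ)))
  →3  S(add(S(add(Z, S^4(Z))), mul(SZ, SSZ)))
  →4  S(S(add(add(Z, S^4(Z)), mul(SZ, SSZ))))
  →5  S(S(add(S^4(Z), mul(SZ, SSZ))))
  →6  S(S(S(add(SSSZ, mul(SZ, SSZ)))))
  →7  S(S(S(S(add(SSZ, mul(SZ, SSZ))))))
  →8  S(S(S(S(S(add(SZ, mul(SZ, SSZ)))))))
  →9  S(S(S(S(S(S(add(Z, mul(SZ, SSZ))))))))
  →10  S(S(S(S(S(S(mul(SZ, SSZ)))))))
  →11  S(S(S(S(S(S(add(SSZ, mul(Z, SSZ))))))))
  →12  S(S(S(S(S(S(S(add(SZ, mul(Z, SSZ)))))))))
  →13  S(S(S(S(S(S(S(S(add(Z, mul(Z, SSZ))))))))))
  →14  S(S(S(S(S(S(S(S(mul(Z, SSZ)))))))))
  →15  S^8(Z)

Answer: DIFFERENT — A ⇓ SSSZ, B ⇓ S^8(Z)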